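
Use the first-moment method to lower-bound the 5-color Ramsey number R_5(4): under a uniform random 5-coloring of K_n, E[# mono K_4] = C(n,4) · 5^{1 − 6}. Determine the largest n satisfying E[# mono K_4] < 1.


We need C(n, 4) · 5^{1 − 6} < 1, i.e. C(n, 4) < 5^{6 − 1} = 3125.
Check values of n near the boundary:
  n = 13: C(13, 4) = 715; 715 < 3125? YES
  n = 14: C(14, 4) = 1001; 1001 < 3125? YES
  n = 15: C(15, 4) = 1365; 1365 < 3125? YES
  n = 16: C(16, 4) = 1820; 1820 < 3125? YES
  n = 17: C(17, 4) = 2380; 2380 < 3125? YES
  n = 18: C(18, 4) = 3060; 3060 < 3125? YES
  n = 19: C(19, 4) = 3876; 3876 < 3125? NO
  n = 20: C(20, 4) = 4845; 4845 < 3125? NO
  n = 21: C(21, 4) = 5985; 5985 < 3125? NO
The largest n with C(n, 4) < 3125 is n = 18 (where E[X] = 612/625 ≈ 0.979200). Hence R_5(4) > 18, i.e. R_5(4) ≥ 19.

Largest n = 18; hence R_5(4) > 18.


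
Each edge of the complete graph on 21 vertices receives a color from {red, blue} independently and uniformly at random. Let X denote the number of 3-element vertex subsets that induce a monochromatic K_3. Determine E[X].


Let X = Σ_S X_S over the C(21, 3) = 1330 subsets S of size 3, where X_S = 1 if the K_3 on S is monochromatic.
For a fixed S, the K_3 on S has C(3, 2) = 3 edges. P[all 3 edges red] = (1/2)^3, and likewise for blue, so P[monochromatic] = 2·(1/2)^3 = 2^{1 − 3} = 1/4.
By linearity: E[X] = C(21, 3) · 2^{1 − 3} = 1330 · 1/4 = 665/2.
Numerically: E[X] ≈ 332.50000.

E[X] = C(21,3)·2^(1−C(3,2)) = 665/2 ≈ 332.50000.


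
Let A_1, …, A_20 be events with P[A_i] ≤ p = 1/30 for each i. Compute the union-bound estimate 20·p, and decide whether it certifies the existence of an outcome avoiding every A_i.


Union bound: P[∪_{i=1}^{20} A_i] ≤ Σ_i P[A_i] ≤ 20·p = 20·(1/30) = 2/3.
Numerically: 2/3 ≈ 0.6666667.
Is 2/3 < 1? YES.
Since P[∪ A_i] ≤ 2/3 < 1, the complement has P[∩ A_i^c] ≥ 1 − 2/3 = 1/3 > 0, so some outcome avoids every A_i.

20·p = 2/3 ≈ 0.6666667; existence CERTIFIED by the union bound.


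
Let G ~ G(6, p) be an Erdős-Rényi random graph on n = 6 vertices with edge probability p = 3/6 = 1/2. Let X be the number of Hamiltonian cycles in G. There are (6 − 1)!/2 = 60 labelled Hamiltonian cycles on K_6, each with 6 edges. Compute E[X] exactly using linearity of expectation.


K_6 has (6 − 1)!/2 = 60 labelled Hamiltonian cycles.
For each such Hamiltonian cycle H, let X_H = 1 if all 6 edges of H are present in G. Then P[X_H = 1] = p^{6} = (1/2)^{6} = 1/64.
By linearity of expectation: E[X] = Σ_H E[X_H] = 60 · p^{6} = 60 · 1/64 = 15/16.
Numerically: E[X] ≈ 0.9375.

E[X] = 60 · (1/2)^{6} = 15/16 ≈ 0.9375.


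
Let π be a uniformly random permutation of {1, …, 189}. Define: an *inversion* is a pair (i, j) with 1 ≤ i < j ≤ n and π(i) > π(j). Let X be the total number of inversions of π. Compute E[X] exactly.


Write X = Σ X_I over the C(189, 2) = 17766 pairs i < j, with X_I the indicator of one inversion.
There are 17766 indicators.
For each fixed pair i < j, the values π(i) and π(j) are two distinct elements of {1, …, 189} in uniformly random order; by symmetry P[π(i) > π(j)] = 1/2.
By linearity: E[X] = 17766 · (1/2) = C(189, 2) · (1/2) = 17766/2 = 8883 ≈ 8883.00000.

E[X] = 8883 = 8883.00000.


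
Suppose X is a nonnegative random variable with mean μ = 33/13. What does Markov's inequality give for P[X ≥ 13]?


μ = E[X] = 33/13, a = 13.
Markov: P[X ≥ 13] ≤ μ/a = (33/13)/13 = 33/169.
Numerically: ≈ 0.195266.
(Since a = 13 > μ = 2.538462, the bound 33/169 is < 1 and informative.)

P[X ≥ 13] ≤ 33/169 ≈ 0.195266.


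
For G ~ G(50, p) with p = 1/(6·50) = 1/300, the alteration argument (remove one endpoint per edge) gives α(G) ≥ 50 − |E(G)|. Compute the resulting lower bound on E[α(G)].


E[|E(G)|] = C(50, 2)·p = 1225 · (1/300) = 49/12.
E[α(G)] ≥ n − E[|E(G)|] = 50 − 49/12 = 551/12.
Numerically: ≈ 45.917.
(This is only a lower bound; the true E[α(G)] may be larger.)

E[α(G)] ≥ 551/12 ≈ 45.917.


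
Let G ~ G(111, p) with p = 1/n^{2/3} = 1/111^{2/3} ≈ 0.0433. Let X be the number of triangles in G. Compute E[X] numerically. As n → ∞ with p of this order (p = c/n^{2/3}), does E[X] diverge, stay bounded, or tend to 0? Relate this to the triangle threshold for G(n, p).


Number of potential triangles: C(111, 3) = 221815.
Each occurs with probability p³ ≈ (0.0433)³ ≈ 8.116224e-05.
By linearity: E[X] = C(111, 3)·p³ ≈ 221815 · 8.116224e-05 ≈ 18.0030.
Since α = 2/3 < 1, p = c/n^{2/3} ≫ 1/n is above the triangle threshold p ~ 1/n. Asymptotically E[X] ~ (c³/6)·n^{3(1−α)} = (1³/6)·n^{1} → ∞; triangles are abundant w.h.p.

E[X] ≈ 18.0030; in regime p = Θ(1/n^{2/3}) E[X] diverges (above the triangle threshold p ~ 1/n).


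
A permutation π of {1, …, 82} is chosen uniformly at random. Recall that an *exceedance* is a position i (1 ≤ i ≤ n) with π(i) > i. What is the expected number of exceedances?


Write X = Σ_{i=1}^{82} X_i, where X_i = 1_{π(i) > i}.
For each fixed i, π(i) is uniform over {1, …, 82} (marginal of a uniform permutation), so P[π(i) > i] = (n − i)/n. Summing: Σ_{i=1}^{82} (n − i)/n = (0 + 1 + … + 81)/82 = 82(82 − 1)/(2·82) = (82 − 1)/2.
Hence E[X] = Σ_{i=1}^{82} (82 − i)/82 = 81/2 ≈ 40.5000.

E[X] = 81/2 = 40.5000.


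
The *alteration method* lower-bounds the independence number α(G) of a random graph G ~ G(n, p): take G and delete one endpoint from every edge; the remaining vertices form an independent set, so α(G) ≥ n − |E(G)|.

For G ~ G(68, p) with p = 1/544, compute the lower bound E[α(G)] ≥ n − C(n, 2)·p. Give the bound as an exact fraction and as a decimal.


E[|E(G)|] = C(68, 2)·p = 2278 · (1/544) = 67/16.
E[α(G)] ≥ n − E[|E(G)|] = 68 − 67/16 = 1021/16.
Numerically: ≈ 63.812.
(This is only a lower bound; the true E[α(G)] may be larger.)

E[α(G)] ≥ 1021/16 ≈ 63.812.


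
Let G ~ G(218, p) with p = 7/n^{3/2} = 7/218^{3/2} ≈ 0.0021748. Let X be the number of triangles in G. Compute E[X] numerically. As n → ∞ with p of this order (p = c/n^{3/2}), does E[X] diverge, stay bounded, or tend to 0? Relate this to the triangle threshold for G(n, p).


Number of potential triangles: C(218, 3) = 1703016.
Each occurs with probability p³ ≈ (0.0021748)³ ≈ 1.0285843e-08.
By linearity: E[X] = C(218, 3)·p³ ≈ 1703016 · 1.0285843e-08 ≈ 0.01752.
Since α = 3/2 > 1, p = c/n^{3/2} = o(1/n) is below the triangle threshold p ~ 1/n. Asymptotically E[X] ~ (c³/6)·n^{3(1−α)} = (7³/6)·n^{-1.5} → 0, so by Markov's inequality G has no triangles w.h.p.

E[X] ≈ 0.01752; in regime p = Θ(1/n^{3/2}) E[X] tends to 0 (below the triangle threshold p ~ 1/n).


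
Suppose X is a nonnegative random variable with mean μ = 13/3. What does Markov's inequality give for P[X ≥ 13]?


μ = E[X] = 13/3, a = 13.
Markov: P[X ≥ 13] ≤ μ/a = (13/3)/13 = 1/3.
Numerically: ≈ 0.33333.
(Since a = 13 > μ = 4.33333, the bound 1/3 is < 1 and informative.)

P[X ≥ 13] ≤ 1/3 ≈ 0.33333.


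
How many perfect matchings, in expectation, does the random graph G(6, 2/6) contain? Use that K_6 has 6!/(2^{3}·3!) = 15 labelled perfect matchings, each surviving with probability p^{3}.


K_6 has 6!/(2^{3}·3!) = 15 labelled perfect matchings.
For each such perfect matching H, let X_H = 1 if all 3 edges of H are present in G. Then P[X_H = 1] = p^{3} = (1/3)^{3} = 1/27.
By linearity: E[X] = Σ_H E[X_H] = 15 · p^{3} = 15 · 1/27 = 5/9.
Numerically: E[X] ≈ 0.556.

E[X] = 15 · (1/3)^{3} = 5/9 ≈ 0.556.


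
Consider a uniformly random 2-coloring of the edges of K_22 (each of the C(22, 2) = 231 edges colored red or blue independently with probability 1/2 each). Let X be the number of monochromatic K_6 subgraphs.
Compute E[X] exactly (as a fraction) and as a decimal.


Let X = Σ_S X_S over the C(22, 6) = 74613 subsets S of size 6, where X_S = 1 if the K_6 on S is monochromatic.
For a fixed S, the K_6 on S has C(6, 2) = 15 edges. P[all 15 edges red] = (1/2)^15, and likewise for blue, so P[monochromatic] = 2·(1/2)^15 = 2^{1 − 15} = 1/16384.
Summing: E[X] = C(22, 6) · 2^{1 − 15} = 74613 · 1/16384 = 74613/16384.
Numerically: E[X] ≈ 4.5540.

E[X] = C(22,6)·2^(1−C(6,2)) = 74613/16384 ≈ 4.5540.


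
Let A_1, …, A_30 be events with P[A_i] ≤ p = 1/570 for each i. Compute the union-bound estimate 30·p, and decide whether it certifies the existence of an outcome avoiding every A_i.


Union bound: P[∪_{i=1}^{30} A_i] ≤ Σ_i P[A_i] ≤ 30·p = 30·(1/570) = 1/19.
Numerically: 1/19 ≈ 0.0526.
Is 1/19 < 1? YES.
Since P[∪ A_i] ≤ 1/19 < 1, the complement has P[∩ A_i^c] ≥ 1 − 1/19 = 18/19 > 0, so some outcome avoids every A_i.

30·p = 1/19 ≈ 0.0526; existence CERTIFIED by the union bound.


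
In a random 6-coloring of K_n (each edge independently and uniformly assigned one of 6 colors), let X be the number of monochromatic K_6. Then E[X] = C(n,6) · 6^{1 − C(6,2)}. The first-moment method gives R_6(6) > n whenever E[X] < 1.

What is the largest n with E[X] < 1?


We need C(n, 6) · 6^{1 − 15} < 1, i.e. C(n, 6) < 6^{15 − 1} = 78364164096.
Check values of n near the boundary:
  n = 192: C(192, 6) = 64300886496; 64300886496 < 78364164096? YES
  n = 193: C(193, 6) = 66364016544; 66364016544 < 78364164096? YES
  n = 194: C(194, 6) = 68482017072; 68482017072 < 78364164096? YES
  n = 195: C(195, 6) = 70656049360; 70656049360 < 78364164096? YES
  n = 196: C(196, 6) = 72887293024; 72887293024 < 78364164096? YES
  n = 197: C(197, 6) = 75176946208; 75176946208 < 78364164096? YES
  n = 198: C(198, 6) = 77526225777; 77526225777 < 78364164096? YES
  n = 199: C(199, 6) = 79936367511; 79936367511 < 78364164096? NO
  n = 200: C(200, 6) = 82408626300; 82408626300 < 78364164096? NO
The largest n with C(n, 6) < 78364164096 is n = 198 (where E[X] = 25842075259/26121388032 ≈ 0.98931). Hence R_6(6) > 198, i.e. R_6(6) ≥ 199.

Largest n = 198; hence R_6(6) > 198.


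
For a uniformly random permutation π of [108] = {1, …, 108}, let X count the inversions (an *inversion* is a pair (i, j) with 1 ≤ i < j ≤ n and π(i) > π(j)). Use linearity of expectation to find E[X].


Write X = Σ X_I over the C(108, 2) = 5778 pairs i < j, with X_I the indicator of one inversion.
There are 5778 indicators.
For each fixed pair i < j, the values π(i) and π(j) are two distinct elements of {1, …, 108} in uniformly random order; by symmetry P[π(i) > π(j)] = 1/2.
By linearity: E[X] = 5778 · (1/2) = C(108, 2) · (1/2) = 5778/2 = 2889 ≈ 2889.000.

E[X] = 2889 = 2889.000.


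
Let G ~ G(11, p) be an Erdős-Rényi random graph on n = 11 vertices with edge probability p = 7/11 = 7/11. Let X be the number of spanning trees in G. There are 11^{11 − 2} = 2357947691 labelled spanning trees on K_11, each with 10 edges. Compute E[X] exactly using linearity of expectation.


K_11 has 11^{11 − 2} = 2357947691 labelled spanning trees.
For each such spanning tree H, let X_H = 1 if all 10 edges of H are present in G. Then P[X_H = 1] = p^{10} = (7/11)^{10} = 282475249/25937424601.
By linearity of expectation: E[X] = Σ_H E[X_H] = 2357947691 · p^{10} = 2357947691 · 282475249/25937424601 = 282475249/11.
Numerically: E[X] ≈ 2.568e+07.

E[X] = 2357947691 · (7/11)^{10} = 282475249/11 ≈ 2.568e+07.


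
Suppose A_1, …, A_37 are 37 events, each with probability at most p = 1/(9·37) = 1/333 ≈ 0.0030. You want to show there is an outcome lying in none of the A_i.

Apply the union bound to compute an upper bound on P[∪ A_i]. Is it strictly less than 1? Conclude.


Union bound: P[∪_{i=1}^{37} A_i] ≤ Σ_i P[A_i] ≤ 37·p = 37·(1/333) = 1/9.
Numerically: 1/9 ≈ 0.1111.
Is 1/9 < 1? YES.
Since P[∪ A_i] ≤ 1/9 < 1, the complement has P[∩ A_i^c] ≥ 1 − 1/9 = 8/9 > 0, so some outcome avoids every A_i.

37·p = 1/9 ≈ 0.1111; existence CERTIFIED by the union bound.


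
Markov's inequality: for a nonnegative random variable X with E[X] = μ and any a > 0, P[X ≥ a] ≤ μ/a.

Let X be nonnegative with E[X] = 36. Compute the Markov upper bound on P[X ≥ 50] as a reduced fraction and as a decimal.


μ = E[X] = 36, a = 50.
Markov: P[X ≥ 50] ≤ μ/a = (36)/50 = 18/25.
Numerically: ≈ 0.72000.
(Since a = 50 > μ = 36.00000, the bound 18/25 is < 1 and informative.)

P[X ≥ 50] ≤ 18/25 ≈ 0.72000.


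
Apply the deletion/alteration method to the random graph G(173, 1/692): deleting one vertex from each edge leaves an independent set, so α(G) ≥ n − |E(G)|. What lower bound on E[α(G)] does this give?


E[|E(G)|] = C(173, 2)·p = 14878 · (1/692) = 43/2.
E[α(G)] ≥ n − E[|E(G)|] = 173 − 43/2 = 303/2.
Numerically: ≈ 151.500000.
(This is only a lower bound; the true E[α(G)] may be larger.)

E[α(G)] ≥ 303/2 ≈ 151.500000.


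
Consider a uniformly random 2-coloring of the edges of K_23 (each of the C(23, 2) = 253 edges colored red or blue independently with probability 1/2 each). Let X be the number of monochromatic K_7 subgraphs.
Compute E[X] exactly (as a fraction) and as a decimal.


Let X = Σ_S X_S over the C(23, 7) = 245157 subsets S of size 7, where X_S = 1 if the K_7 on S is monochromatic.
For a fixed S, the K_7 on S has C(7, 2) = 21 edges. P[all 21 edges red] = (1/2)^21, and likewise for blue, so P[monochromatic] = 2·(1/2)^21 = 2^{1 − 21} = 1/1048576.
By linearity of expectation: E[X] = C(23, 7) · 2^{1 − 21} = 245157 · 1/1048576 = 245157/1048576.
Numerically: E[X] ≈ 0.233800.

E[X] = C(23,7)·2^(1−C(7,2)) = 245157/1048576 ≈ 0.233800.


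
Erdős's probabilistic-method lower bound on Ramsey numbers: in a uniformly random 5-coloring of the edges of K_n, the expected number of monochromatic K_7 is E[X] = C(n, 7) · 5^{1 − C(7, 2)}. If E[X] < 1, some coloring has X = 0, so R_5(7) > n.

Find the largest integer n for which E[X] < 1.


We need C(n, 7) · 5^{1 − 21} < 1, i.e. C(n, 7) < 5^{21 − 1} = 95367431640625.
Check values of n near the boundary:
  n = 332: C(332, 7) = 82772214646616; 82772214646616 < 95367431640625? YES
  n = 333: C(333, 7) = 84549532139028; 84549532139028 < 95367431640625? YES
  n = 334: C(334, 7) = 86359460961576; 86359460961576 < 95367431640625? YES
  n = 335: C(335, 7) = 88202498238195; 88202498238195 < 95367431640625? YES
  n = 336: C(336, 7) = 90079147136880; 90079147136880 < 95367431640625? YES
  n = 337: C(337, 7) = 91989916924632; 91989916924632 < 95367431640625? YES
  n = 338: C(338, 7) = 93935323022736; 93935323022736 < 95367431640625? YES
  n = 339: C(339, 7) = 95915887062372; 95915887062372 < 95367431640625? NO
  n = 340: C(340, 7) = 97932136940560; 97932136940560 < 95367431640625? NO
  n = 341: C(341, 7) = 99984606876440; 99984606876440 < 95367431640625? NO
The largest n with C(n, 7) < 95367431640625 is n = 338 (where E[X] = 93935323022736/95367431640625 ≈ 0.9849833). Hence R_5(7) > 338, i.e. R_5(7) ≥ 339.

Largest n = 338; hence R_5(7) > 338.


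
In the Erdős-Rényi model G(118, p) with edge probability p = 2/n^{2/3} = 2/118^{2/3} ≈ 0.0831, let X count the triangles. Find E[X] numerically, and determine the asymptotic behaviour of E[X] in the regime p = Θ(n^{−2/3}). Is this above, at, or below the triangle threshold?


Number of potential triangles: C(118, 3) = 266916.
Each occurs with probability p³ ≈ (0.0831)³ ≈ 5.74548e-04.
By linearity: E[X] = C(118, 3)·p³ ≈ 266916 · 5.74548e-04 ≈ 153.356.
Since α = 2/3 < 1, p = c/n^{2/3} ≫ 1/n is above the triangle threshold p ~ 1/n. Asymptotically E[X] ~ (c³/6)·n^{3(1−α)} = (2³/6)·n^{1} → ∞; triangles are abundant w.h.p.

E[X] ≈ 153.356; in regime p = Θ(1/n^{2/3}) E[X] diverges (above the triangle threshold p ~ 1/n).


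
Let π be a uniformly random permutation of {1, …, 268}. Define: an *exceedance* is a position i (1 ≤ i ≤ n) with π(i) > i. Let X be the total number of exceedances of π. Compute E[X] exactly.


Write X = Σ_{i=1}^{268} X_i, where X_i = 1_{π(i) > i}.
For each fixed i, π(i) is uniform over {1, …, 268} (marginal of a uniform permutation), so P[π(i) > i] = (n − i)/n. Summing: Σ_{i=1}^{268} (n − i)/n = (0 + 1 + … + 267)/268 = 268(268 − 1)/(2·268) = (268 − 1)/2.
Hence E[X] = Σ_{i=1}^{268} (268 − i)/268 = 267/2 ≈ 133.500.

E[X] = 267/2 = 133.500.


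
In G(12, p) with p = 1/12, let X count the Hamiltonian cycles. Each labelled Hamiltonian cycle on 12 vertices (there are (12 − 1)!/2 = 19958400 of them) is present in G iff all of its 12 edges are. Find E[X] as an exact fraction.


K_12 has (12 − 1)!/2 = 19958400 labelled Hamiltonian cycles.
For each such Hamiltonian cycle H, let X_H = 1 if all 12 edges of H are present in G. Then P[X_H = 1] = p^{12} = (1/12)^{12} = 1/8916100448256.
Summing the indicators: E[X] = Σ_H E[X_H] = 19958400 · p^{12} = 19958400 · 1/8916100448256 = 1925/859963392.
Numerically: E[X] ≈ 2.2385e-06.

E[X] = 19958400 · (1/12)^{12} = 1925/859963392 ≈ 2.2385e-06.


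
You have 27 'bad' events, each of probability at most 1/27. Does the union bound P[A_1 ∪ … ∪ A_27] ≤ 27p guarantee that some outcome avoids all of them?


Union bound: P[∪_{i=1}^{27} A_i] ≤ Σ_i P[A_i] ≤ 27·p = 27·(1/27) = 1.
Numerically: 1 ≈ 1.000000.
Is 1 < 1? NO.
Since the bound 1 is ≥ 1, the union bound is uninformative here; it does NOT by itself certify existence.

27·p = 1 ≈ 1.000000; existence NOT certified by the union bound.


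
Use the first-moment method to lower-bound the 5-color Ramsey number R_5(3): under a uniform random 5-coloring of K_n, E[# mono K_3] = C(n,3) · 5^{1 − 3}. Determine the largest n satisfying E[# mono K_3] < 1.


We need C(n, 3) · 5^{1 − 3} < 1, i.e. C(n, 3) < 5^{3 − 1} = 25.
Check values of n near the boundary:
  n = 4: C(4, 3) = 4; 4 < 25? YES
  n = 5: C(5, 3) = 10; 10 < 25? YES
  n = 6: C(6, 3) = 20; 20 < 25? YES
  n = 7: C(7, 3) = 35; 35 < 25? NO
  n = 8: C(8, 3) = 56; 56 < 25? NO
  n = 9: C(9, 3) = 84; 84 < 25? NO
The largest n with C(n, 3) < 25 is n = 6 (where E[X] = 4/5 ≈ 0.80000). Hence R_5(3) > 6, i.e. R_5(3) ≥ 7.

Largest n = 6; hence R_5(3) > 6.


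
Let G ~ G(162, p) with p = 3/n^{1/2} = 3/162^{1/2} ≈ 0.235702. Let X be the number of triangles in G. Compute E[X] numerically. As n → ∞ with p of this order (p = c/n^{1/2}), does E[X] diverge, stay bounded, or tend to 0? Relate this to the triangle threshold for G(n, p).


Number of potential triangles: C(162, 3) = 695520.
Each occurs with probability p³ ≈ (0.235702)³ ≈ 1.30945700e-02.
By linearity: E[X] = C(162, 3)·p³ ≈ 695520 · 1.30945700e-02 ≈ 9107.535342.
Since α = 1/2 < 1, p = c/n^{1/2} ≫ 1/n is above the triangle threshold p ~ 1/n. Asymptotically E[X] ~ (c³/6)·n^{3(1−α)} = (3³/6)·n^{1.5} → ∞; triangles are abundant w.h.p.

E[X] ≈ 9107.535342; in regime p = Θ(1/n^{1/2}) E[X] diverges (above the triangle threshold p ~ 1/n).


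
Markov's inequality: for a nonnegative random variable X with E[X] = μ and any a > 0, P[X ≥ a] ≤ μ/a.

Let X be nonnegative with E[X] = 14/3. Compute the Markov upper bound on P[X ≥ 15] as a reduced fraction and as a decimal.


μ = E[X] = 14/3, a = 15.
Markov: P[X ≥ 15] ≤ μ/a = (14/3)/15 = 14/45.
Numerically: ≈ 0.311111.
(Since a = 15 > μ = 4.666667, the bound 14/45 is < 1 and informative.)

P[X ≥ 15] ≤ 14/45 ≈ 0.311111.


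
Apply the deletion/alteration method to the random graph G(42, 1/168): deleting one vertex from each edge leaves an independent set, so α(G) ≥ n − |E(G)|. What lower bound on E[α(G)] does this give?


E[|E(G)|] = C(42, 2)·p = 861 · (1/168) = 41/8.
E[α(G)] ≥ n − E[|E(G)|] = 42 − 41/8 = 295/8.
Numerically: ≈ 36.8750.
(This is only a lower bound; the true E[α(G)] may be larger.)

E[α(G)] ≥ 295/8 ≈ 36.8750.


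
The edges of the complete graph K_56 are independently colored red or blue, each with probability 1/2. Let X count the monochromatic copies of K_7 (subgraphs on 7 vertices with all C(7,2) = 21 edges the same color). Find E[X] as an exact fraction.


Let X = Σ_S X_S over the C(56, 7) = 231917400 subsets S of size 7, where X_S = 1 if the K_7 on S is monochromatic.
For a fixed S, the K_7 on S has C(7, 2) = 21 edges. P[all 21 edges red] = (1/2)^21, and likewise for blue, so P[monochromatic] = 2·(1/2)^21 = 2^{1 − 21} = 1/1048576.
Summing: E[X] = C(56, 7) · 2^{1 − 21} = 231917400 · 1/1048576 = 28989675/131072.
Numerically: E[X] ≈ 221.173668.

E[X] = C(56,7)·2^(1−C(7,2)) = 28989675/131072 ≈ 221.173668.


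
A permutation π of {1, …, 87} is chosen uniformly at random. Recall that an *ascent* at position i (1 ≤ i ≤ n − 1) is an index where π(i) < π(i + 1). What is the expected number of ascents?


Write X = Σ X_I over i = 1, …, 86, with X_I the indicator of one ascent.
There are 86 indicators.
For each fixed i, the pair (π(i), π(i+1)) is a uniformly random ordered pair of distinct values from {1, …, 87}; by symmetry P[π(i) < π(i+1)] = 1/2.
By linearity: E[X] = 86 · (1/2) = (87 − 1) · (1/2) = 43 ≈ 43.0000.

E[X] = 43 = 43.0000.


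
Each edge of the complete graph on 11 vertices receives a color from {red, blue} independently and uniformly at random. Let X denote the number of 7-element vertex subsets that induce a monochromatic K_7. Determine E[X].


Let X = Σ_S X_S over the C(11, 7) = 330 subsets S of size 7, where X_S = 1 if the K_7 on S is monochromatic.
For a fixed S, the K_7 on S has C(7, 2) = 21 edges. P[all 21 edges red] = (1/2)^21, and likewise for blue, so P[monochromatic] = 2·(1/2)^21 = 2^{1 − 21} = 1/1048576.
Summing: E[X] = C(11, 7) · 2^{1 − 21} = 330 · 1/1048576 = 165/524288.
Numerically: E[X] ≈ 0.0003.

E[X] = C(11,7)·2^(1−C(7,2)) = 165/524288 ≈ 0.0003.


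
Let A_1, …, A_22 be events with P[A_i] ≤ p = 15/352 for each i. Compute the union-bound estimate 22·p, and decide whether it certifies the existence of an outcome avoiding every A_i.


Union bound: P[∪_{i=1}^{22} A_i] ≤ Σ_i P[A_i] ≤ 22·p = 22·(15/352) = 15/16.
Numerically: 15/16 ≈ 0.9375000.
Is 15/16 < 1? YES.
Since P[∪ A_i] ≤ 15/16 < 1, the complement has P[∩ A_i^c] ≥ 1 − 15/16 = 1/16 > 0, so some outcome avoids every A_i.

22·p = 15/16 ≈ 0.9375000; existence CERTIFIED by the union bound.


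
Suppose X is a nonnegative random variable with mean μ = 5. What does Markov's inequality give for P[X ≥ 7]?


μ = E[X] = 5, a = 7.
Markov: P[X ≥ 7] ≤ μ/a = (5)/7 = 5/7.
Numerically: ≈ 0.7143.
(Since a = 7 > μ = 5.0000, the bound 5/7 is < 1 and informative.)

P[X ≥ 7] ≤ 5/7 ≈ 0.7143.


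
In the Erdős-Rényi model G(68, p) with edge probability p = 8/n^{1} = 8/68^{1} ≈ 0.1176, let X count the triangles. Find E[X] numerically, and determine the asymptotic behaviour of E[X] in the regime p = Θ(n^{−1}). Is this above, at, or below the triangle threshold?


Number of potential triangles: C(68, 3) = 50116.
Each occurs with probability p³ ≈ (0.1176)³ ≈ 1.628333e-03.
By linearity: E[X] = C(68, 3)·p³ ≈ 50116 · 1.628333e-03 ≈ 81.6055.
Here α = 1, so p = 8/n is exactly at the triangle threshold p ~ 1/n. Asymptotically E[X] → c³/6 = 8³/6 = 256/3 ≈ 85.3333, a bounded constant. In this regime the triangle count is asymptotically Poisson(c³/6).

E[X] ≈ 81.6055; in regime p = Θ(1/n^{1}) E[X] stays bounded (at the triangle threshold p ~ 1/n).


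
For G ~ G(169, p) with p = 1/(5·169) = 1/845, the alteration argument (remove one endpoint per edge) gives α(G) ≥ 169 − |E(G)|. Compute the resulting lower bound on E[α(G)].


E[|E(G)|] = C(169, 2)·p = 14196 · (1/845) = 84/5.
E[α(G)] ≥ n − E[|E(G)|] = 169 − 84/5 = 761/5.
Numerically: ≈ 152.200.
(This is only a lower bound; the true E[α(G)] may be larger.)

E[α(G)] ≥ 761/5 ≈ 152.200.


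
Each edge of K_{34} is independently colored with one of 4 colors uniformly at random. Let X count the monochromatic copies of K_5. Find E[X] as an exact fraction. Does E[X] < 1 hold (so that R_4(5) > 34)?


E[X] = C(34, 5) · 4^{1 − 10} = 278256 · 4^{−9} = 278256/262144.
As a reduced fraction: E[X] = 17391/16384 ≈ 1.061462.
Is E[X] < 1? NO.
Since E[X] ≥ 1, the first-moment bound is inconclusive at n = 34; it does NOT by itself certify R_4(5) > 34.

E[X] = 17391/16384 ≈ 1.061462; E[X] ≥ 1; first-moment method inconclusive here.


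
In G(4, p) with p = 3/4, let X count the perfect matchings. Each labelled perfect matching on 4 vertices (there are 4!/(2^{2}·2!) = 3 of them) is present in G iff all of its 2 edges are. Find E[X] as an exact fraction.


K_4 has 4!/(2^{2}·2!) = 3 labelled perfect matchings.
For each such perfect matching H, let X_H = 1 if all 2 edges of H are present in G. Then P[X_H = 1] = p^{2} = (3/4)^{2} = 9/16.
Summing the indicators: E[X] = Σ_H E[X_H] = 3 · p^{2} = 3 · 9/16 = 27/16.
Numerically: E[X] ≈ 1.6875.

E[X] = 3 · (3/4)^{2} = 27/16 ≈ 1.6875.


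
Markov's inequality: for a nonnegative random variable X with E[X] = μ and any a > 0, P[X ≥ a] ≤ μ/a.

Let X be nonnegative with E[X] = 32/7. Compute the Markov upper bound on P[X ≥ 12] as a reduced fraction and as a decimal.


μ = E[X] = 32/7, a = 12.
Markov: P[X ≥ 12] ≤ μ/a = (32/7)/12 = 8/21.
Numerically: ≈ 0.381.
(Since a = 12 > μ = 4.571, the bound 8/21 is < 1 and informative.)

P[X ≥ 12] ≤ 8/21 ≈ 0.381.


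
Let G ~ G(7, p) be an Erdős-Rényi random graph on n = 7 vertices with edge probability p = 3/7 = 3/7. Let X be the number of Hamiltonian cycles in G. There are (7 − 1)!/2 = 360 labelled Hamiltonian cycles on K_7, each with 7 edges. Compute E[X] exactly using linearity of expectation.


K_7 has (7 − 1)!/2 = 360 labelled Hamiltonian cycles.
For each such Hamiltonian cycle H, let X_H = 1 if all 7 edges of H are present in G. Then P[X_H = 1] = p^{7} = (3/7)^{7} = 2187/823543.
By linearity of expectation: E[X] = Σ_H E[X_H] = 360 · p^{7} = 360 · 2187/823543 = 787320/823543.
Numerically: E[X] ≈ 0.956016.

E[X] = 360 · (3/7)^{7} = 787320/823543 ≈ 0.956016.


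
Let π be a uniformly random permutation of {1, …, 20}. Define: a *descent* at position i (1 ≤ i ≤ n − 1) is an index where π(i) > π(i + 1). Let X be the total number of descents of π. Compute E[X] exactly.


Write X = Σ X_I over i = 1, …, 19, with X_I the indicator of one descent.
There are 19 indicators.
For each fixed i, the pair (π(i), π(i+1)) is a uniformly random ordered pair of distinct values from {1, …, 20}; by symmetry P[π(i) > π(i+1)] = 1/2.
By linearity: E[X] = 19 · (1/2) = (20 − 1) · (1/2) = 19/2 ≈ 9.500000.

E[X] = 19/2 = 9.500000.


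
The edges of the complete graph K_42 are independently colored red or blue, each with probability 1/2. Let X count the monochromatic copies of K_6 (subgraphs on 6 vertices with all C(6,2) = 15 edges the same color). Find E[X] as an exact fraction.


Let X = Σ_S X_S over the C(42, 6) = 5245786 subsets S of size 6, where X_S = 1 if the K_6 on S is monochromatic.
For a fixed S, the K_6 on S has C(6, 2) = 15 edges. P[all 15 edges red] = (1/2)^15, and likewise for blue, so P[monochromatic] = 2·(1/2)^15 = 2^{1 − 15} = 1/16384.
Summing: E[X] = C(42, 6) · 2^{1 − 15} = 5245786 · 1/16384 = 2622893/8192.
Numerically: E[X] ≈ 320.177368.

E[X] = C(42,6)·2^(1−C(6,2)) = 2622893/8192 ≈ 320.177368.


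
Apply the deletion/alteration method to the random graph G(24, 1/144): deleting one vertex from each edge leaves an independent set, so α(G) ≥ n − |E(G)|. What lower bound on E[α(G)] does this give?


E[|E(G)|] = C(24, 2)·p = 276 · (1/144) = 23/12.
E[α(G)] ≥ n − E[|E(G)|] = 24 − 23/12 = 265/12.
Numerically: ≈ 22.08333.
(This is only a lower bound; the true E[α(G)] may be larger.)

E[α(G)] ≥ 265/12 ≈ 22.08333.


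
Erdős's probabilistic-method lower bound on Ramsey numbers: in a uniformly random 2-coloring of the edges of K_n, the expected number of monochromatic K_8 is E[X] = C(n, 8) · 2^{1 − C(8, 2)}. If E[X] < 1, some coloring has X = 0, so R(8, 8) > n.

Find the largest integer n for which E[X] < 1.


We need C(n, 8) · 2^{1 − 28} < 1, i.e. C(n, 8) < 2^{28 − 1} = 134217728.
Check values of n near the boundary:
  n = 36: C(36, 8) = 30260340; 30260340 < 134217728? YES
  n = 37: C(37, 8) = 38608020; 38608020 < 134217728? YES
  n = 38: C(38, 8) = 48903492; 48903492 < 134217728? YES
  n = 39: C(39, 8) = 61523748; 61523748 < 134217728? YES
  n = 40: C(40, 8) = 76904685; 76904685 < 134217728? YES
  n = 41: C(41, 8) = 95548245; 95548245 < 134217728? YES
  n = 42: C(42, 8) = 118030185; 118030185 < 134217728? YES
  n = 43: C(43, 8) = 145008513; 145008513 < 134217728? NO
  n = 44: C(44, 8) = 177232627; 177232627 < 134217728? NO
  n = 45: C(45, 8) = 215553195; 215553195 < 134217728? NO
The largest n with C(n, 8) < 134217728 is n = 42 (where E[X] = 118030185/134217728 ≈ 0.87939). Hence R(8, 8) > 42, i.e. R(8, 8) ≥ 43.

Largest n = 42; hence R(8, 8) > 42.


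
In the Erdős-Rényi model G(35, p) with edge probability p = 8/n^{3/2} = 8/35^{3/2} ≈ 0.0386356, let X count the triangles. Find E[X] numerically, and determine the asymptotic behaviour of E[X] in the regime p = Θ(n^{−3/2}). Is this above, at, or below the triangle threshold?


Number of potential triangles: C(35, 3) = 6545.
Each occurs with probability p³ ≈ (0.0386356)³ ≈ 5.76718339e-05.
By linearity: E[X] = C(35, 3)·p³ ≈ 6545 · 5.76718339e-05 ≈ 0.377462.
Since α = 3/2 > 1, p = c/n^{3/2} = o(1/n) is below the triangle threshold p ~ 1/n. Asymptotically E[X] ~ (c³/6)·n^{3(1−α)} = (8³/6)·n^{-1.5} → 0, so by Markov's inequality G has no triangles w.h.p.

E[X] ≈ 0.377462; in regime p = Θ(1/n^{3/2}) E[X] tends to 0 (below the triangle threshold p ~ 1/n).


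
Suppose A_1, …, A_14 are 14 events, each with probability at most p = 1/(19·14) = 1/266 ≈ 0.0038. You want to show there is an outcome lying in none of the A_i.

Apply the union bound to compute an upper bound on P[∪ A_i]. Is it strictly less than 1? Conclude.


Union bound: P[∪_{i=1}^{14} A_i] ≤ Σ_i P[A_i] ≤ 14·p = 14·(1/266) = 1/19.
Numerically: 1/19 ≈ 0.0526.
Is 1/19 < 1? YES.
Since P[∪ A_i] ≤ 1/19 < 1, the complement has P[∩ A_i^c] ≥ 1 − 1/19 = 18/19 > 0, so some outcome avoids every A_i.

14·p = 1/19 ≈ 0.0526; existence CERTIFIED by the union bound.


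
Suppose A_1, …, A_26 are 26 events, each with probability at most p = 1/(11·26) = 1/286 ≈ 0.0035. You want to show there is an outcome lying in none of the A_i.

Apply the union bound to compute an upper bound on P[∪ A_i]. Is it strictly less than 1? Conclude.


Union bound: P[∪_{i=1}^{26} A_i] ≤ Σ_i P[A_i] ≤ 26·p = 26·(1/286) = 1/11.
Numerically: 1/11 ≈ 0.0909.
Is 1/11 < 1? YES.
Since P[∪ A_i] ≤ 1/11 < 1, the complement has P[∩ A_i^c] ≥ 1 − 1/11 = 10/11 > 0, so some outcome avoids every A_i.

26·p = 1/11 ≈ 0.0909; existence CERTIFIED by the union bound.


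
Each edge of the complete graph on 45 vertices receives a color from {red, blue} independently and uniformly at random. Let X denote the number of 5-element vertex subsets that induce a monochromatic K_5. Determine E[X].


Let X = Σ_S X_S over the C(45, 5) = 1221759 subsets S of size 5, where X_S = 1 if the K_5 on S is monochromatic.
For a fixed S, the K_5 on S has C(5, 2) = 10 edges. P[all 10 edges red] = (1/2)^10, and likewise for blue, so P[monochromatic] = 2·(1/2)^10 = 2^{1 − 10} = 1/512.
By linearity: E[X] = C(45, 5) · 2^{1 − 10} = 1221759 · 1/512 = 1221759/512.
Numerically: E[X] ≈ 2386.24805.

E[X] = C(45,5)·2^(1−C(5,2)) = 1221759/512 ≈ 2386.24805.


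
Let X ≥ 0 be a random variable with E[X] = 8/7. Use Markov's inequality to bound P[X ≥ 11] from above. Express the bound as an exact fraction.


μ = E[X] = 8/7, a = 11.
Markov: P[X ≥ 11] ≤ μ/a = (8/7)/11 = 8/77.
Numerically: ≈ 0.104.
(Since a = 11 > μ = 1.143, the bound 8/77 is < 1 and informative.)

P[X ≥ 11] ≤ 8/77 ≈ 0.104.


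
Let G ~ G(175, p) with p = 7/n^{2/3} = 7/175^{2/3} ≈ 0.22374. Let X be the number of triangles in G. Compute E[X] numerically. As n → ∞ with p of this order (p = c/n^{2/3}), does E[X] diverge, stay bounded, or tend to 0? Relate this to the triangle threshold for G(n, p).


Number of potential triangles: C(175, 3) = 877975.
Each occurs with probability p³ ≈ (0.22374)³ ≈ 1.1200000e-02.
By linearity: E[X] = C(175, 3)·p³ ≈ 877975 · 1.1200000e-02 ≈ 9833.32000.
Since α = 2/3 < 1, p = c/n^{2/3} ≫ 1/n is above the triangle threshold p ~ 1/n. Asymptotically E[X] ~ (c³/6)·n^{3(1−α)} = (7³/6)·n^{1} → ∞; triangles are abundant w.h.p.

E[X] ≈ 9833.32000; in regime p = Θ(1/n^{2/3}) E[X] diverges (above the triangle threshold p ~ 1/n).


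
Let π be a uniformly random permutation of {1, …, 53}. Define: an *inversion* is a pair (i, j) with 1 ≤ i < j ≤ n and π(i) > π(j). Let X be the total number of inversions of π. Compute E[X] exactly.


Write X = Σ X_I over the C(53, 2) = 1378 pairs i < j, with X_I the indicator of one inversion.
There are 1378 indicators.
For each fixed pair i < j, the values π(i) and π(j) are two distinct elements of {1, …, 53} in uniformly random order; by symmetry P[π(i) > π(j)] = 1/2.
By linearity: E[X] = 1378 · (1/2) = C(53, 2) · (1/2) = 1378/2 = 689 ≈ 689.0000.

E[X] = 689 = 689.0000.


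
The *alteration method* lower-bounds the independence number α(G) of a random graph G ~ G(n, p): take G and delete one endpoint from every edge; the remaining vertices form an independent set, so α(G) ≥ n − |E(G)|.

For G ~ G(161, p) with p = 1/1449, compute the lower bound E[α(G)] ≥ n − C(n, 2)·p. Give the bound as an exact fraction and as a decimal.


E[|E(G)|] = C(161, 2)·p = 12880 · (1/1449) = 80/9.
E[α(G)] ≥ n − E[|E(G)|] = 161 − 80/9 = 1369/9.
Numerically: ≈ 152.1111.
(This is only a lower bound; the true E[α(G)] may be larger.)

E[α(G)] ≥ 1369/9 ≈ 152.1111.


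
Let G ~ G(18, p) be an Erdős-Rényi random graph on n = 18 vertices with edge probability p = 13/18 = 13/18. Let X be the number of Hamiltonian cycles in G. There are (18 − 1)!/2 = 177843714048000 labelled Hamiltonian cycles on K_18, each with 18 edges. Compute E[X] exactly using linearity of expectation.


K_18 has (18 − 1)!/2 = 177843714048000 labelled Hamiltonian cycles.
For each such Hamiltonian cycle H, let X_H = 1 if all 18 edges of H are present in G. Then P[X_H = 1] = p^{18} = (13/18)^{18} = 112455406951957393129/39346408075296537575424.
By linearity: E[X] = Σ_H E[X_H] = 177843714048000 · p^{18} = 177843714048000 · 112455406951957393129/39346408075296537575424 = 1674446952588776589016668875/3294258113514384.
Numerically: E[X] ≈ 5.0829e+11.

E[X] = 177843714048000 · (13/18)^{18} = 1674446952588776589016668875/3294258113514384 ≈ 5.0829e+11.


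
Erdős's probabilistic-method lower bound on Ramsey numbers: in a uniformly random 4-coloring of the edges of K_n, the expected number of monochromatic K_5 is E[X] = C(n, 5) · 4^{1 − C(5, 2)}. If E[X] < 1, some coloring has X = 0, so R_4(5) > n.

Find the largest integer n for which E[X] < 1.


We need C(n, 5) · 4^{1 − 10} < 1, i.e. C(n, 5) < 4^{10 − 1} = 262144.
Check values of n near the boundary:
  n = 27: C(27, 5) = 80730; 80730 < 262144? YES
  n = 28: C(28, 5) = 98280; 98280 < 262144? YES
  n = 29: C(29, 5) = 118755; 118755 < 262144? YES
  n = 30: C(30, 5) = 142506; 142506 < 262144? YES
  n = 31: C(31, 5) = 169911; 169911 < 262144? YES
  n = 32: C(32, 5) = 201376; 201376 < 262144? YES
  n = 33: C(33, 5) = 237336; 237336 < 262144? YES
  n = 34: C(34, 5) = 278256; 278256 < 262144? NO
  n = 35: C(35, 5) = 324632; 324632 < 262144? NO
The largest n with C(n, 5) < 262144 is n = 33 (where E[X] = 29667/32768 ≈ 0.9053650). Hence R_4(5) > 33, i.e. R_4(5) ≥ 34.

Largest n = 33; hence R_4(5) > 33.


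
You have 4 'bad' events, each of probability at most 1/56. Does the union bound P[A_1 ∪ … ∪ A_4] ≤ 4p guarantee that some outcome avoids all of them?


Union bound: P[∪_{i=1}^{4} A_i] ≤ Σ_i P[A_i] ≤ 4·p = 4·(1/56) = 1/14.
Numerically: 1/14 ≈ 0.071429.
Is 1/14 < 1? YES.
Since P[∪ A_i] ≤ 1/14 < 1, the complement has P[∩ A_i^c] ≥ 1 − 1/14 = 13/14 > 0, so some outcome avoids every A_i.

4·p = 1/14 ≈ 0.071429; existence CERTIFIED by the union bound.


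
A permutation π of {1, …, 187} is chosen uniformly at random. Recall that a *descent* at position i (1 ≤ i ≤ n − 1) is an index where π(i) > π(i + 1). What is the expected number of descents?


Write X = Σ X_I over i = 1, …, 186, with X_I the indicator of one descent.
There are 186 indicators.
For each fixed i, the pair (π(i), π(i+1)) is a uniformly random ordered pair of distinct values from {1, …, 187}; by symmetry P[π(i) > π(i+1)] = 1/2.
By linearity: E[X] = 186 · (1/2) = (187 − 1) · (1/2) = 93 ≈ 93.00000.

E[X] = 93 = 93.00000.


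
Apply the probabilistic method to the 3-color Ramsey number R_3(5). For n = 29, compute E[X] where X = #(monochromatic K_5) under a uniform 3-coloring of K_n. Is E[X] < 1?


E[X] = C(29, 5) · 3^{1 − 10} = 118755 · 3^{−9} = 118755/19683.
As a reduced fraction: E[X] = 13195/2187 ≈ 6.0334.
Is E[X] < 1? NO.
Since E[X] ≥ 1, the first-moment bound is inconclusive at n = 29; it does NOT by itself certify R_3(5) > 29.

E[X] = 13195/2187 ≈ 6.0334; E[X] ≥ 1; first-moment method inconclusive here.


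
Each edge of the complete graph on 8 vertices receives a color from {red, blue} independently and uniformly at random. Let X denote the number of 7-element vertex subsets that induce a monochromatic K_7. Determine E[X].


Let X = Σ_S X_S over the C(8, 7) = 8 subsets S of size 7, where X_S = 1 if the K_7 on S is monochromatic.
For a fixed S, the K_7 on S has C(7, 2) = 21 edges. P[all 21 edges red] = (1/2)^21, and likewise for blue, so P[monochromatic] = 2·(1/2)^21 = 2^{1 − 21} = 1/1048576.
By linearity of expectation: E[X] = C(8, 7) · 2^{1 − 21} = 8 · 1/1048576 = 1/131072.
Numerically: E[X] ≈ 0.0000.

E[X] = C(8,7)·2^(1−C(7,2)) = 1/131072 ≈ 0.0000.


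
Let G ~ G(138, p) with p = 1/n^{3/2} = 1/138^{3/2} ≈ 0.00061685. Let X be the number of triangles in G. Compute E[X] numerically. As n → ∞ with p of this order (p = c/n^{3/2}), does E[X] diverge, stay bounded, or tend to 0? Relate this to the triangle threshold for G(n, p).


Number of potential triangles: C(138, 3) = 428536.
Each occurs with probability p³ ≈ (0.00061685)³ ≈ 2.3471677e-10.
By linearity: E[X] = C(138, 3)·p³ ≈ 428536 · 2.3471677e-10 ≈ 0.00010.
Since α = 3/2 > 1, p = c/n^{3/2} = o(1/n) is below the triangle threshold p ~ 1/n. Asymptotically E[X] ~ (c³/6)·n^{3(1−α)} = (1³/6)·n^{-1.5} → 0, so by Markov's inequality G has no triangles w.h.p.

E[X] ≈ 0.00010; in regime p = Θ(1/n^{3/2}) E[X] tends to 0 (below the triangle threshold p ~ 1/n).


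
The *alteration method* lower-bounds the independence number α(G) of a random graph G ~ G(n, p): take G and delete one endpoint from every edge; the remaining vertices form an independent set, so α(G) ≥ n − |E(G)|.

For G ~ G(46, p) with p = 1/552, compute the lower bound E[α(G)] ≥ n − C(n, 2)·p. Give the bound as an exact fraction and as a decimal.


E[|E(G)|] = C(46, 2)·p = 1035 · (1/552) = 15/8.
E[α(G)] ≥ n − E[|E(G)|] = 46 − 15/8 = 353/8.
Numerically: ≈ 44.125.
(This is only a lower bound; the true E[α(G)] may be larger.)

E[α(G)] ≥ 353/8 ≈ 44.125.


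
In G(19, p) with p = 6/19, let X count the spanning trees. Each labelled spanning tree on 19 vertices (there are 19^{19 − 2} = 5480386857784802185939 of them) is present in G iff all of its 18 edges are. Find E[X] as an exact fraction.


K_19 has 19^{19 − 2} = 5480386857784802185939 labelled spanning trees.
For each such spanning tree H, let X_H = 1 if all 18 edges of H are present in G. Then P[X_H = 1] = p^{18} = (6/19)^{18} = 101559956668416/104127350297911241532841.
Summing the indicators: E[X] = Σ_H E[X_H] = 5480386857784802185939 · p^{18} = 5480386857784802185939 · 101559956668416/104127350297911241532841 = 101559956668416/19.
Numerically: E[X] ≈ 5.345e+12.

E[X] = 5480386857784802185939 · (6/19)^{18} = 101559956668416/19 ≈ 5.345e+12.
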